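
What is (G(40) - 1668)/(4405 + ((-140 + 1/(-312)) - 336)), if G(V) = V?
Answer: -13728/33131 ≈ -0.41436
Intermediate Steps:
(G(40) - 1668)/(4405 + ((-140 + 1/(-312)) - 336)) = (40 - 1668)/(4405 + ((-140 + 1/(-312)) - 336)) = -1628/(4405 + ((-140 - 1/312) - 336)) = -1628/(4405 + (-43681/312 - 336)) = -1628/(4405 - 148513/312) = -1628/1225847/312 = -1628*312/1225847 = -13728/33131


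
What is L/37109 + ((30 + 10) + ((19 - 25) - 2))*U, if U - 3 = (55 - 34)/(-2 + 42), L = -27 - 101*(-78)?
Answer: 20968731/185545 ≈ 113.01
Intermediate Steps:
L = 7851 (L = -27 + 7878 = 7851)
U = 141/40 (U = 3 + (55 - 34)/(-2 + 42) = 3 + 21/40 = 141/40 ≈ 3.5250)
L/37109 + ((30 + 10) + ((19 - 25) - 2))*U = 7851/37109 + ((30 + 10) + ((19 - 25) - 2))*(141/40) = 7851*(1/37109) + (40 + (-6 - 2))*(141/40) = 7851/37109 + (40 - 8)*(141/40) = 7851/37109 + 32*(141/40) = 7851/37109 + 564/5 = 20968731/185545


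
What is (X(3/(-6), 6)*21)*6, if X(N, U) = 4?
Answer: 504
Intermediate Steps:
(X(3/(-6), 6)*21)*6 = (4*21)*6 = 84*6 = 504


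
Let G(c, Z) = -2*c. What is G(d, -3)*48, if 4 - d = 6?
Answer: 192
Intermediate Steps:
d = -2 (d = 4 - 1*6 = 4 - 6 = -2)
G(d, -3)*48 = -2*(-2)*48 = 4*48 = 192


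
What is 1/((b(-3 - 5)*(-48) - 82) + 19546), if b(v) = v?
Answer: 1/19848 ≈ 5.0383e-5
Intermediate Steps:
1/((b(-3 - 5)*(-48) - 82) + 19546) = 1/(((-3 - 5)*(-48) - 82) + 19546) = 1/((-8*(-48) - 82) + 19546) = 1/((384 - 82) + 19546) = 1/(302 + 19546) = 1/19848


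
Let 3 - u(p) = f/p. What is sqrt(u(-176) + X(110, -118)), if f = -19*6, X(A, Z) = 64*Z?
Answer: I*sqrt(14616118)/44 ≈ 86.889*I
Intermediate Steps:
f = -114
u(p) = 3 + 114/p (u(p) = 3 - (-114)/p = 3 + 114/p)
sqrt(u(-176) + X(110, -118)) = sqrt((3 + 114/(-176)) + 64*(-118)) = sqrt((3 + 114*(-1/176)) - 7552) = sqrt((3 - 57/88) - 7552) = sqrt(207/88 - 7552) = sqrt(-664369/88) = I*sqrt(14616118)/44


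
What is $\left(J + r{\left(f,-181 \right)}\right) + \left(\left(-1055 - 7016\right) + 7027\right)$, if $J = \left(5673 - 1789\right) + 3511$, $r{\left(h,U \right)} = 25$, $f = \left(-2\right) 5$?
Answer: $6376$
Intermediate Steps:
$f = -10$
$J = 7395$ ($J = 3884 + 3511 = 7395$)
$\left(J + r{\left(f,-181 \right)}\right) + \left(\left(-1055 - 7016\right) + 7027\right) = \left(7395 + 25\right) + \left(\left(-1055 - 7016\right) + 7027\right) = 7420 + \left(-8071 + 7027\right) = 7420 - 1044 = 6376$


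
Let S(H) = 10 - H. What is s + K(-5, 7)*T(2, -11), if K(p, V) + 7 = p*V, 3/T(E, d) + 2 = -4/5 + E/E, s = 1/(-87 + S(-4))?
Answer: 5109/73 ≈ 69.986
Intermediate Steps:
s = -1/73 (s = 1/(-87 + (10 - 1*(-4))) = 1/(-87 + (10 + 4)) = 1/(-87 + 14) = 1/(-73) = -1/73 ≈ -0.013699)
T(E, d) = -5/3 (T(E, d) = 3/(-2 + (-4/5 + E/E)) = 3/(-2 + (-4*1/5 + 1)) = 3/(-2 + (-4/5 + 1)) = 3/(-2 + 1/5) = 3/(-9/5) = 3*(-5/9) = -5/3)
K(p, V) = -7 + V*p (K(p, V) = -7 + p*V = -7 + V*p)
s + K(-5, 7)*T(2, -11) = -1/73 + (-7 + 7*(-5))*(-5/3) = -1/73 + (-7 - 35)*(-5/3) = -1/73 - 42*(-5/3) = -1/73 + 70 = 5109/73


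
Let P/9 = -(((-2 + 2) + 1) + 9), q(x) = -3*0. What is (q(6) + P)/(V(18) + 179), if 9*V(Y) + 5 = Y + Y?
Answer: -405/821 ≈ -0.49330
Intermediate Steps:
q(x) = 0
P = -90 (P = 9*(-(((-2 + 2) + 1) + 9)) = 9*(-((0 + 1) + 9)) = 9*(-(1 + 9)) = 9*(-1*10) = 9*(-10) = -90)
V(Y) = -5/9 + 2*Y/9 (V(Y) = -5/9 + (Y + Y)/9 = -5/9 + (2*Y)/9 = -5/9 + 2*Y/9)
(q(6) + P)/(V(18) + 179) = (0 - 90)/((-5/9 + (2/9)*18) + 179) = -90/((-5/9 + 4) + 179) = -90/(31/9 + 179) = -90/1642/9 = -90*9/1642 = -405/821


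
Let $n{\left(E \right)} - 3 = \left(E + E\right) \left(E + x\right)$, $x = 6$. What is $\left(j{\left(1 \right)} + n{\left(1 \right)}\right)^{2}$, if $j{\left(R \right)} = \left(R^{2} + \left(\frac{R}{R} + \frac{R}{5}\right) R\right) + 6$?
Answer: $\frac{15876}{25} \approx 635.04$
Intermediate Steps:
$n{\left(E \right)} = 3 + 2 E \left(6 + E\right)$ ($n{\left(E \right)} = 3 + \left(E + E\right) \left(E + 6\right) = 3 + 2 E \left(6 + E\right)$)
$j{\left(R \right)} = 6 + R^{2} + R \left(1 + \frac{R}{5}\right)$ ($j{\left(R \right)} = \left(R^{2} + \left(1 + R \frac{1}{5}\right) R\right) + 6 = \left(R^{2} + \left(1 + \frac{R}{5}\right) R\right) + 6 = \left(R^{2} + R \left(1 + \frac{R}{5}\right)\right) + 6 = 6 + R^{2} + R \left(1 + \frac{R}{5}\right)$)
$\left(j{\left(1 \right)} + n{\left(1 \right)}\right)^{2} = \left(\left(6 + 1 + \frac{6 \cdot 1^{2}}{5}\right) + \left(3 + 2 \cdot 1^{2} + 12 \cdot 1\right)\right)^{2} = \left(\left(6 + 1 + \frac{6}{5} \cdot 1\right) + \left(3 + 2 \cdot 1 + 12\right)\right)^{2} = \left(\left(6 + 1 + \frac{6}{5}\right) + \left(3 + 2 + 12\right)\right)^{2} = \left(\frac{41}{5} + 17\right)^{2} = \left(\frac{126}{5}\right)^{2} = \frac{15876}{25}$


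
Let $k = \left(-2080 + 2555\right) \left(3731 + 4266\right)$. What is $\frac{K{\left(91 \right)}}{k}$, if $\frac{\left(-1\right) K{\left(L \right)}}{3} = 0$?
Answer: $0$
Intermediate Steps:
$K{\left(L \right)} = 0$ ($K{\left(L \right)} = \left(-3\right) 0 = 0$)
$k = 3798575$ ($k = 475 \cdot 7997 = 3798575$)
$\frac{K{\left(91 \right)}}{k} = \frac{0}{3798575} = 0 \cdot \frac{1}{3798575} = 0$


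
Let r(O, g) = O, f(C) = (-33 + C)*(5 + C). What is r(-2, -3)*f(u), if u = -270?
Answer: -160590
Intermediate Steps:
r(-2, -3)*f(u) = -2*(-165 + (-270)**2 - 28*(-270)) = -2*(-165 + 72900 + 7560) = -2*80295 = -160590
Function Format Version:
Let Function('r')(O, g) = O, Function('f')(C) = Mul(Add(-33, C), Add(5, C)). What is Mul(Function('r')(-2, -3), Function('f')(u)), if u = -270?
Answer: -160590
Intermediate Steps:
Mul(Function('r')(-2, -3), Function('f')(u)) = Mul(-2, Add(-165, Pow(-270, 2), Mul(-28, -270))) = Mul(-2, Add(-165, 72900, 7560)) = Mul(-2, 80295) = -160590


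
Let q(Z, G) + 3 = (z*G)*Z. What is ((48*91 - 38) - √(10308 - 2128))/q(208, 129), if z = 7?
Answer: 4330/187821 - 2*√2045/187821 ≈ 0.022572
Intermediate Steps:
q(Z, G) = -3 + 7*G*Z (q(Z, G) = -3 + (7*G)*Z = -3 + 7*G*Z)
((48*91 - 38) - √(10308 - 2128))/q(208, 129) = ((48*91 - 38) - √(10308 - 2128))/(-3 + 7*129*208) = ((4368 - 38) - √8180)/(-3 + 187824) = (4330 - 2*√2045)/187821 = (4330 - 2*√2045)*(1/187821) = 4330/187821 - 2*√2045/187821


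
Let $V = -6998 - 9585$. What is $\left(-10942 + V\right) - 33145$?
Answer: $-60670$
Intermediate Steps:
$V = -16583$
$\left(-10942 + V\right) - 33145 = \left(-10942 - 16583\right) - 33145 = -27525 - 33145 = -60670$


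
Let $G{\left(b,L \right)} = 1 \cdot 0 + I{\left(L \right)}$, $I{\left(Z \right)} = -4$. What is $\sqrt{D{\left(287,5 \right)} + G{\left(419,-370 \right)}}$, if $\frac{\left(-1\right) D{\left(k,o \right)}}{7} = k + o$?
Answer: $32 i \sqrt{2} \approx 45.255 i$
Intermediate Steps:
$G{\left(b,L \right)} = -4$ ($G{\left(b,L \right)} = 1 \cdot 0 - 4 = 0 - 4 = -4$)
$D{\left(k,o \right)} = - 7 k - 7 o$ ($D{\left(k,o \right)} = - 7 \left(k + o\right) = - 7 k - 7 o$)
$\sqrt{D{\left(287,5 \right)} + G{\left(419,-370 \right)}} = \sqrt{\left(\left(-7\right) 287 - 35\right) - 4} = \sqrt{\left(-2009 - 35\right) - 4} = \sqrt{-2044 - 4} = \sqrt{-2048} = 32 i \sqrt{2}$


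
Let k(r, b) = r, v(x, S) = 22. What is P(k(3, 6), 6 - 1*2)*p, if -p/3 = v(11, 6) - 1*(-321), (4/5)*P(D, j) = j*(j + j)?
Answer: -41160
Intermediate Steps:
P(D, j) = 5*j**2/2 (P(D, j) = 5*(j*(j + j))/4 = 5*(j*(2*j))/4 = 5*(2*j**2)/4 = 5*j**2/2)
p = -1029 (p = -3*(22 - 1*(-321)) = -3*(22 + 321) = -3*343 = -1029)
P(k(3, 6), 6 - 1*2)*p = (5*(6 - 1*2)**2/2)*(-1029) = (5*(6 - 2)**2/2)*(-1029) = ((5/2)*4**2)*(-1029) = ((5/2)*16)*(-1029) = 40*(-1029) = -41160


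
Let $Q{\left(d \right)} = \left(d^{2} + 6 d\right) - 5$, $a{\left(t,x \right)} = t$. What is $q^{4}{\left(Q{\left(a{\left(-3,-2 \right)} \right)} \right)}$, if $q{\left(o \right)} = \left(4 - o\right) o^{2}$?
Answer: $154922431942656$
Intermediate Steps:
$Q{\left(d \right)} = -5 + d^{2} + 6 d$
$q{\left(o \right)} = o^{2} \left(4 - o\right)$
$q^{4}{\left(Q{\left(a{\left(-3,-2 \right)} \right)} \right)} = \left(\left(-5 + \left(-3\right)^{2} + 6 \left(-3\right)\right)^{2} \left(4 - \left(-5 + \left(-3\right)^{2} + 6 \left(-3\right)\right)\right)\right)^{4} = \left(\left(-5 + 9 - 18\right)^{2} \left(4 - \left(-5 + 9 - 18\right)\right)\right)^{4} = \left(\left(-14\right)^{2} \left(4 - -14\right)\right)^{4} = \left(196 \left(4 + 14\right)\right)^{4} = \left(196 \cdot 18\right)^{4} = 3528^{4} = 154922431942656$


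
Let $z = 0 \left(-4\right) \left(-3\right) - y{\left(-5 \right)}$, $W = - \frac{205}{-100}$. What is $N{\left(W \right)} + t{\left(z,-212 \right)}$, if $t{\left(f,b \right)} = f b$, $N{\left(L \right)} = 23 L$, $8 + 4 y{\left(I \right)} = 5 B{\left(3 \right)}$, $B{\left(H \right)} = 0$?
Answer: $- \frac{7537}{20} \approx -376.85$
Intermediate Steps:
$W = \frac{41}{20}$ ($W = \left(-205\right) \left(- \frac{1}{100}\right) = \frac{41}{20} \approx 2.05$)
$y{\left(I \right)} = -2$ ($y{\left(I \right)} = -2 + \frac{5 \cdot 0}{4} = -2 + \frac{1}{4} \cdot 0 = -2 + 0 = -2$)
$z = 2$ ($z = 0 \left(-4\right) \left(-3\right) - -2 = 0 \left(-3\right) + 2 = 0 + 2 = 2$)
$t{\left(f,b \right)} = b f$
$N{\left(W \right)} + t{\left(z,-212 \right)} = 23 \cdot \frac{41}{20} - 424 = \frac{943}{20} - 424 = - \frac{7537}{20}$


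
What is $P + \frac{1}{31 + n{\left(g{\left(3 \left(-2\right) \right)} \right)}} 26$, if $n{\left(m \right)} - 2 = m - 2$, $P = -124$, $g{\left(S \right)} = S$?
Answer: $- \frac{3074}{25} \approx -122.96$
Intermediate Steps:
$n{\left(m \right)} = m$ ($n{\left(m \right)} = 2 + \left(m - 2\right) = 2 + \left(-2 + m\right) = m$)
$P + \frac{1}{31 + n{\left(g{\left(3 \left(-2\right) \right)} \right)}} 26 = -124 + \frac{1}{31 + 3 \left(-2\right)} 26 = -124 + \frac{1}{31 - 6} \cdot 26 = -124 + \frac{1}{25} \cdot 26 = -124 + \frac{26}{25} = - \frac{3074}{25}$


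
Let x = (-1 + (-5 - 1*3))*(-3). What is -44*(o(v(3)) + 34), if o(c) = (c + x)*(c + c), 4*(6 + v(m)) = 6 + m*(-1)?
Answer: 17105/2 ≈ 8552.5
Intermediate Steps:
v(m) = -9/2 - m/4 (v(m) = -6 + (6 + m*(-1))/4 = -6 + (6 - m)/4 = -6 + (3/2 - m/4) = -9/2 - m/4)
x = 27 (x = (-1 + (-5 - 3))*(-3) = (-1 - 8)*(-3) = -9*(-3) = 27)
o(c) = 2*c*(27 + c) (o(c) = (c + 27)*(c + c) = (27 + c)*(2*c) = 2*c*(27 + c))
-44*(o(v(3)) + 34) = -44*(2*(-9/2 - ¼*3)*(27 + (-9/2 - ¼*3)) + 34) = -44*(2*(-9/2 - ¾)*(27 + (-9/2 - ¾)) + 34) = -44*(2*(-21/4)*(27 - 21/4) + 34) = -44*(2*(-21/4)*(87/4) + 34) = -44*(-1827/8 + 34) = -44*(-1555/8) = 17105/2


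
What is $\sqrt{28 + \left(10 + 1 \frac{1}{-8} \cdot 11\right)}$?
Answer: $\frac{\sqrt{586}}{4} \approx 6.0519$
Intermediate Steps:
$\sqrt{28 + \left(10 + 1 \frac{1}{-8} \cdot 11\right)} = \sqrt{28 + \left(10 + 1 \left(- \frac{1}{8}\right) 11\right)} = \sqrt{28 + \left(10 - \frac{11}{8}\right)} = \sqrt{28 + \frac{69}{8}} = \sqrt{\frac{293}{8}} = \frac{\sqrt{586}}{4}$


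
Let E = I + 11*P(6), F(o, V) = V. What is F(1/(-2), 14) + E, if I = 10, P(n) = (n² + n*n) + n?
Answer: 882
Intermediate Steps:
P(n) = n + 2*n² (P(n) = (n² + n²) + n = 2*n² + n = n + 2*n²)
E = 868 (E = 10 + 11*(6*(1 + 2*6)) = 10 + 11*(6*(1 + 12)) = 10 + 11*(6*13) = 10 + 11*78 = 10 + 858 = 868)
F(1/(-2), 14) + E = 14 + 868 = 882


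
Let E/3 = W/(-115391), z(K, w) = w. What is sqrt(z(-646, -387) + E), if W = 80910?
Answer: 3*I*sqrt(684495433)/3979 ≈ 19.726*I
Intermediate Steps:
E = -8370/3979 (E = 3*(80910/(-115391)) = 3*(80910*(-1/115391)) = 3*(-2790/3979) = -8370/3979 ≈ -2.1035)
sqrt(z(-646, -387) + E) = sqrt(-387 - 8370/3979) = sqrt(-1548243/3979) = 3*I*sqrt(684495433)/3979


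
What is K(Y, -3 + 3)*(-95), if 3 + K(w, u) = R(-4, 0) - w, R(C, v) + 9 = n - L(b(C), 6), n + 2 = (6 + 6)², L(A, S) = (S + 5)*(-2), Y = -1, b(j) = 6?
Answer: -14535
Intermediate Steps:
L(A, S) = -10 - 2*S (L(A, S) = (5 + S)*(-2) = -10 - 2*S)
n = 142 (n = -2 + (6 + 6)² = -2 + 12² = -2 + 144 = 142)
R(C, v) = 155 (R(C, v) = -9 + (142 - (-10 - 2*6)) = -9 + (142 - (-10 - 12)) = -9 + (142 - 1*(-22)) = -9 + (142 + 22) = -9 + 164 = 155)
K(w, u) = 152 - w (K(w, u) = -3 + (155 - w) = 152 - w)
K(Y, -3 + 3)*(-95) = (152 - 1*(-1))*(-95) = (152 + 1)*(-95) = 153*(-95) = -14535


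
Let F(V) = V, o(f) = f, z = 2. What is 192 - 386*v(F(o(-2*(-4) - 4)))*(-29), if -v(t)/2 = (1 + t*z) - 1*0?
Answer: -201300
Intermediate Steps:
v(t) = -2 - 4*t (v(t) = -2*((1 + t*2) - 1*0) = -2*((1 + 2*t) + 0) = -2*(1 + 2*t) = -2 - 4*t)
192 - 386*v(F(o(-2*(-4) - 4)))*(-29) = 192 - 386*(-2 - 4*(-2*(-4) - 4))*(-29) = 192 - 386*(-2 - 4*(8 - 4))*(-29) = 192 - 386*(-2 - 4*4)*(-29) = 192 - 386*(-2 - 16)*(-29) = 192 - (-6948)*(-29) = 192 - 386*522 = 192 - 201492 = -201300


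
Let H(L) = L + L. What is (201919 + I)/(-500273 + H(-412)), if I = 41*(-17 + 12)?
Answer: -201714/501097 ≈ -0.40254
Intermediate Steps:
H(L) = 2*L
I = -205 (I = 41*(-5) = -205)
(201919 + I)/(-500273 + H(-412)) = (201919 - 205)/(-500273 + 2*(-412)) = 201714/(-500273 - 824) = 201714/(-501097) = 201714*(-1/501097) = -201714/501097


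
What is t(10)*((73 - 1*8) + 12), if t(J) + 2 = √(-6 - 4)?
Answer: -154 + 77*I*√10 ≈ -154.0 + 243.5*I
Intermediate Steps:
t(J) = -2 + I*√10 (t(J) = -2 + √(-6 - 4) = -2 + √(-10) = -2 + I*√10)
t(10)*((73 - 1*8) + 12) = (-2 + I*√10)*((73 - 1*8) + 12) = (-2 + I*√10)*((73 - 8) + 12) = (-2 + I*√10)*(65 + 12) = (-2 + I*√10)*77 = -154 + 77*I*√10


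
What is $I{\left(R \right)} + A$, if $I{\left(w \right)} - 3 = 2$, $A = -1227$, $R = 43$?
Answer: $-1222$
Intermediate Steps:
$I{\left(w \right)} = 5$ ($I{\left(w \right)} = 3 + 2 = 5$)
$I{\left(R \right)} + A = 5 - 1227 = -1222$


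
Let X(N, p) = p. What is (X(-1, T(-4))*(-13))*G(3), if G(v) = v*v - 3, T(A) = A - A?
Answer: 0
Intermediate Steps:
T(A) = 0
G(v) = -3 + v² (G(v) = v² - 3 = -3 + v²)
(X(-1, T(-4))*(-13))*G(3) = (0*(-13))*(-3 + 3²) = 0*(-3 + 9) = 0*6 = 0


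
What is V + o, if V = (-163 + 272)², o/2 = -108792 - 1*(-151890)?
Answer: 98077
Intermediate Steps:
o = 86196 (o = 2*(-108792 - 1*(-151890)) = 2*(-108792 + 151890) = 2*43098 = 86196)
V = 11881 (V = 109² = 11881)
V + o = 11881 + 86196 = 98077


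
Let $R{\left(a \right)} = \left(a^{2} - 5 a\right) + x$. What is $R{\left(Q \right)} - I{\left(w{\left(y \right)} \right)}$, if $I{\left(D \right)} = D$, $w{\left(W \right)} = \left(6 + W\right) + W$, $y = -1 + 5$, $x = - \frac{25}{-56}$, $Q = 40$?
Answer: $\frac{77641}{56} \approx 1386.4$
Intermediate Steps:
$x = \frac{25}{56}$ ($x = \left(-25\right) \left(- \frac{1}{56}\right) = \frac{25}{56} \approx 0.44643$)
$R{\left(a \right)} = \frac{25}{56} + a^{2} - 5 a$ ($R{\left(a \right)} = \left(a^{2} - 5 a\right) + \frac{25}{56} = \frac{25}{56} + a^{2} - 5 a$)
$y = 4$
$w{\left(W \right)} = 6 + 2 W$
$R{\left(Q \right)} - I{\left(w{\left(y \right)} \right)} = \left(\frac{25}{56} + 40^{2} - 200\right) - \left(6 + 2 \cdot 4\right) = \left(\frac{25}{56} + 1600 - 200\right) - \left(6 + 8\right) = \frac{78425}{56} - 14 = \frac{77641}{56}$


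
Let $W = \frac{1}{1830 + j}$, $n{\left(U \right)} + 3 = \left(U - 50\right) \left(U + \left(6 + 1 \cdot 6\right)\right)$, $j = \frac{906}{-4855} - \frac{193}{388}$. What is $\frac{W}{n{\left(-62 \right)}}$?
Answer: $\frac{1883740}{19287013812229} \approx 9.7669 \cdot 10^{-8}$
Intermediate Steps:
$j = - \frac{1288543}{1883740}$ ($j = 906 \left(- \frac{1}{4855}\right) - \frac{193}{388} = - \frac{906}{4855} - \frac{193}{388} = - \frac{1288543}{1883740} \approx -0.68403$)
$n{\left(U \right)} = -3 + \left(-50 + U\right) \left(12 + U\right)$ ($n{\left(U \right)} = -3 + \left(U - 50\right) \left(U + \left(6 + 1 \cdot 6\right)\right) = -3 + \left(-50 + U\right) \left(U + \left(6 + 6\right)\right) = -3 + \left(-50 + U\right) \left(U + 12\right) = -3 + \left(-50 + U\right) \left(12 + U\right)$)
$W = \frac{1883740}{3445955657}$ ($W = \frac{1}{1830 - \frac{1288543}{1883740}} = \frac{1}{\frac{3445955657}{1883740}} = \frac{1883740}{3445955657} \approx 0.00054665$)
$\frac{W}{n{\left(-62 \right)}} = \frac{1883740}{3445955657 \left(-603 + \left(-62\right)^{2} - -2356\right)} = \frac{1883740}{3445955657 \left(-603 + 3844 + 2356\right)} = \frac{1883740}{3445955657 \cdot 5597} = \frac{1883740}{3445955657} \cdot \frac{1}{5597} = \frac{1883740}{19287013812229}$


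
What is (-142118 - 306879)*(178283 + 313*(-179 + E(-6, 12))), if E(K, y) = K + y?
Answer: -55735793598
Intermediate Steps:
(-142118 - 306879)*(178283 + 313*(-179 + E(-6, 12))) = (-142118 - 306879)*(178283 + 313*(-179 + (-6 + 12))) = -448997*(178283 + 313*(-179 + 6)) = -448997*(178283 + 313*(-173)) = -448997*(178283 - 54149) = -448997*124134 = -55735793598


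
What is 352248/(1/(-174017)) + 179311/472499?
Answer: -28962837454740473/472499 ≈ -6.1297e+10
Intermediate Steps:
352248/(1/(-174017)) + 179311/472499 = 352248/(-1/174017) + 179311*(1/472499) = 352248*(-174017) + 179311/472499 = -61297140216 + 179311/472499 = -28962837454740473/472499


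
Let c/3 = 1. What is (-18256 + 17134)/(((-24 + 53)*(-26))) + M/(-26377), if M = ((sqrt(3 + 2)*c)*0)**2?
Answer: 561/377 ≈ 1.4881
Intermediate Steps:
c = 3 (c = 3*1 = 3)
M = 0 (M = ((sqrt(3 + 2)*3)*0)**2 = ((sqrt(5)*3)*0)**2 = ((3*sqrt(5))*0)**2 = 0**2 = 0)
(-18256 + 17134)/(((-24 + 53)*(-26))) + M/(-26377) = (-18256 + 17134)/(((-24 + 53)*(-26))) + 0/(-26377) = -1122/(29*(-26)) + 0*(-1/26377) = -1122/(-754) + 0 = -1122*(-1/754) + 0 = 561/377 + 0 = 561/377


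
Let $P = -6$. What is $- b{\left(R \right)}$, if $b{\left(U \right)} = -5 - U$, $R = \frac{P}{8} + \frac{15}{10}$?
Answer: $\frac{23}{4} \approx 5.75$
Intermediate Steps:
$R = \frac{3}{4}$ ($R = - \frac{6}{8} + \frac{15}{10} = \left(-6\right) \frac{1}{8} + 15 \cdot \frac{1}{10} = - \frac{3}{4} + \frac{3}{2} = \frac{3}{4} \approx 0.75$)
$- b{\left(R \right)} = - (-5 - \frac{3}{4}) = \left(-1\right) \left(- \frac{23}{4}\right) = \frac{23}{4}$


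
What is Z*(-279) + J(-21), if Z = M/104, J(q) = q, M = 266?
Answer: -38199/52 ≈ -734.60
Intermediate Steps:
Z = 133/52 (Z = 266/104 = 266*(1/104) = 133/52 ≈ 2.5577)
Z*(-279) + J(-21) = (133/52)*(-279) - 21 = -37107/52 - 21 = -38199/52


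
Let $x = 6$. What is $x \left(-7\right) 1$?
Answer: $-42$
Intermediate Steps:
$x \left(-7\right) 1 = 6 \left(-7\right) 1 = \left(-42\right) 1 = -42$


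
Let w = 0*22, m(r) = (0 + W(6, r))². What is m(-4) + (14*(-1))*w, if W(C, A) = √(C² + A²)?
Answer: 52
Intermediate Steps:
W(C, A) = √(A² + C²)
m(r) = 36 + r² (m(r) = (0 + √(r² + 6²))² = (0 + √(r² + 36))² = (0 + √(36 + r²))² = (√(36 + r²))² = 36 + r²)
w = 0
m(-4) + (14*(-1))*w = (36 + (-4)²) + (14*(-1))*0 = (36 + 16) - 14*0 = 52 + 0 = 52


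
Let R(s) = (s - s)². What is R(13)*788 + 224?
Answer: 224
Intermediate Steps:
R(s) = 0 (R(s) = 0² = 0)
R(13)*788 + 224 = 0*788 + 224 = 0 + 224 = 224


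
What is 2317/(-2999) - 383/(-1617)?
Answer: -2597972/4849383 ≈ -0.53573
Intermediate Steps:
2317/(-2999) - 383/(-1617) = 2317*(-1/2999) - 383*(-1/1617) = -2317/2999 + 383/1617 = -2597972/4849383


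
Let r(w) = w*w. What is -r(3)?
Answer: -9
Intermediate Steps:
r(w) = w²
-r(3) = -1*3² = -1*9 = -9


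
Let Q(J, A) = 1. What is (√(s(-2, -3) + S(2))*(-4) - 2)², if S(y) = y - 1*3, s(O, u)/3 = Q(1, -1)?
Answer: 36 + 16*√2 ≈ 58.627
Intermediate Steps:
s(O, u) = 3 (s(O, u) = 3*1 = 3)
S(y) = -3 + y (S(y) = y - 3 = -3 + y)
(√(s(-2, -3) + S(2))*(-4) - 2)² = (√(3 + (-3 + 2))*(-4) - 2)² = (√(3 - 1)*(-4) - 2)² = (√2*(-4) - 2)² = (-4*√2 - 2)² = (-2 - 4*√2)²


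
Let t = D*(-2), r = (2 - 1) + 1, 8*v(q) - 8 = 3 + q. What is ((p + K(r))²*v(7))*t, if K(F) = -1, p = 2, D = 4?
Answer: -18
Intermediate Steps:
v(q) = 11/8 + q/8 (v(q) = 1 + (3 + q)/8 = 1 + (3/8 + q/8) = 11/8 + q/8)
r = 2 (r = 1 + 1 = 2)
t = -8 (t = 4*(-2) = -8)
((p + K(r))²*v(7))*t = ((2 - 1)²*(11/8 + (⅛)*7))*(-8) = (1²*(11/8 + 7/8))*(-8) = (1*(9/4))*(-8) = (9/4)*(-8) = -18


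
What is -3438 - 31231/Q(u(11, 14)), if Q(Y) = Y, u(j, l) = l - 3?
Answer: -69049/11 ≈ -6277.2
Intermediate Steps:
u(j, l) = -3 + l
-3438 - 31231/Q(u(11, 14)) = -3438 - 31231/(-3 + 14) = -3438 - 31231/11 = -69049/11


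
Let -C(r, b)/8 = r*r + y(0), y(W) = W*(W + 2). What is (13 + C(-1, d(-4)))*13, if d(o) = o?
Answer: 65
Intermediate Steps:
y(W) = W*(2 + W)
C(r, b) = -8*r**2 (C(r, b) = -8*(r*r + 0*(2 + 0)) = -8*(r**2 + 0*2) = -8*(r**2 + 0) = -8*r**2)
(13 + C(-1, d(-4)))*13 = (13 - 8*(-1)**2)*13 = (13 - 8*1)*13 = (13 - 8)*13 = 5*13 = 65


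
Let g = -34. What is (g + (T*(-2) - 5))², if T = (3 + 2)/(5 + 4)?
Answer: 130321/81 ≈ 1608.9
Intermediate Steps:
T = 5/9 ≈ 0.55556
(g + (T*(-2) - 5))² = (-34 + ((5/9)*(-2) - 5))² = (-34 + (-10/9 - 5))² = (-34 - 55/9)² = (-361/9)² = 130321/81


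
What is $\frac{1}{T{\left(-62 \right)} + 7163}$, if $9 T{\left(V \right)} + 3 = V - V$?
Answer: $\frac{3}{21488} \approx 0.00013961$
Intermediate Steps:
$T{\left(V \right)} = - \frac{1}{3}$ ($T{\left(V \right)} = - \frac{1}{3} + \frac{V - V}{9} = - \frac{1}{3} + \frac{1}{9} \cdot 0 = - \frac{1}{3} + 0 = - \frac{1}{3}$)
$\frac{1}{T{\left(-62 \right)} + 7163} = \frac{1}{- \frac{1}{3} + 7163} = \frac{1}{\frac{21488}{3}} = \frac{3}{21488}$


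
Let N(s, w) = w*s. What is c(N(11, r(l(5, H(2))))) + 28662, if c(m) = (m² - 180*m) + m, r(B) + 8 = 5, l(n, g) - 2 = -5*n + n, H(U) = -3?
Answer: 35658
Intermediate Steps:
l(n, g) = 2 - 4*n (l(n, g) = 2 + (-5*n + n) = 2 - 4*n)
r(B) = -3 (r(B) = -8 + 5 = -3)
N(s, w) = s*w
c(m) = m² - 179*m
c(N(11, r(l(5, H(2))))) + 28662 = (11*(-3))*(-179 + 11*(-3)) + 28662 = -33*(-179 - 33) + 28662 = -33*(-212) + 28662 = 6996 + 28662 = 35658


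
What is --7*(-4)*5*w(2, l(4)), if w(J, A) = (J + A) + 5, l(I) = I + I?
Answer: -2100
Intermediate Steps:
l(I) = 2*I
w(J, A) = 5 + A + J (w(J, A) = (A + J) + 5 = 5 + A + J)
--7*(-4)*5*w(2, l(4)) = --7*(-4)*5*(5 + 2*4 + 2) = -28*5*(5 + 8 + 2) = -140*15 = -1*2100 = -2100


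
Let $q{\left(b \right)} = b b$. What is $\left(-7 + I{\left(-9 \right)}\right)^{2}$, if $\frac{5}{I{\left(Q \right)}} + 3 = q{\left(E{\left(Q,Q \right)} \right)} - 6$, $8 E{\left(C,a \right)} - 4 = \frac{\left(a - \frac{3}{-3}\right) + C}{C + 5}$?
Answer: $\frac{3845116081}{66048129} \approx 58.217$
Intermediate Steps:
$E{\left(C,a \right)} = \frac{1}{2} + \frac{1 + C + a}{8 \left(5 + C\right)}$ ($E{\left(C,a \right)} = \frac{1}{2} + \frac{\left(\left(a - \frac{3}{-3}\right) + C\right) \frac{1}{C + 5}}{8} = \frac{1}{2} + \frac{\left(\left(a - -1\right) + C\right) \frac{1}{5 + C}}{8} = \frac{1}{2} + \frac{\left(\left(a + 1\right) + C\right) \frac{1}{5 + C}}{8} = \frac{1}{2} + \frac{\left(\left(1 + a\right) + C\right) \frac{1}{5 + C}}{8} = \frac{1}{2} + \frac{\left(1 + C + a\right) \frac{1}{5 + C}}{8} = \frac{1}{2} + \frac{\frac{1}{5 + C} \left(1 + C + a\right)}{8} = \frac{1}{2} + \frac{1 + C + a}{8 \left(5 + C\right)}$)
$q{\left(b \right)} = b^{2}$
$I{\left(Q \right)} = \frac{5}{-9 + \frac{\left(21 + 6 Q\right)^{2}}{64 \left(5 + Q\right)^{2}}}$ ($I{\left(Q \right)} = \frac{5}{-3 + \left(\left(\frac{21 + Q + 5 Q}{8 \left(5 + Q\right)}\right)^{2} - 6\right)} = \frac{5}{-3 + \left(\left(\frac{21 + 6 Q}{8 \left(5 + Q\right)}\right)^{2} - 6\right)} = \frac{5}{-3 - \left(6 - \frac{\left(21 + 6 Q\right)^{2}}{64 \left(5 + Q\right)^{2}}\right)} = \frac{5}{-9 + \frac{\left(21 + 6 Q\right)^{2}}{64 \left(5 + Q\right)^{2}}}$)
$\left(-7 + I{\left(-9 \right)}\right)^{2} = \left(-7 + \frac{320 \left(5 - 9\right)^{2}}{9 \left(\left(7 + 2 \left(-9\right)\right)^{2} - 64 \left(5 - 9\right)^{2}\right)}\right)^{2} = \left(-7 + \frac{320 \left(-4\right)^{2}}{9 \left(\left(7 - 18\right)^{2} - 64 \left(-4\right)^{2}\right)}\right)^{2} = \left(-7 + \frac{320}{9} \cdot 16 \frac{1}{\left(-11\right)^{2} - 1024}\right)^{2} = \left(-7 + \frac{320}{9} \cdot 16 \frac{1}{121 - 1024}\right)^{2} = \left(-7 + \frac{320}{9} \cdot 16 \frac{1}{-903}\right)^{2} = \left(-7 + \frac{320}{9} \cdot 16 \left(- \frac{1}{903}\right)\right)^{2} = \left(-7 - \frac{5120}{8127}\right)^{2} = \left(- \frac{62009}{8127}\right)^{2} = \frac{3845116081}{66048129}$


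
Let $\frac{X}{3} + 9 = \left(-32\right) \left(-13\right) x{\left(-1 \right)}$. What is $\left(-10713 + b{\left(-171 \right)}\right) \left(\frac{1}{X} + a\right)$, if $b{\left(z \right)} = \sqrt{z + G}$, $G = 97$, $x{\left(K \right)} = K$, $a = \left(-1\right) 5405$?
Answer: $\frac{24609103696}{425} - \frac{6891376 i \sqrt{74}}{1275} \approx 5.7904 \cdot 10^{7} - 46496.0 i$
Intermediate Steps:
$a = -5405$
$X = -1275$ ($X = -27 + 3 \left(-32\right) \left(-13\right) \left(-1\right) = -27 + 3 \cdot 416 \left(-1\right) = -27 + 3 \left(-416\right) = -27 - 1248 = -1275$)
$b{\left(z \right)} = \sqrt{97 + z}$ ($b{\left(z \right)} = \sqrt{z + 97} = \sqrt{97 + z}$)
$\left(-10713 + b{\left(-171 \right)}\right) \left(\frac{1}{X} + a\right) = \left(-10713 + \sqrt{97 - 171}\right) \left(\frac{1}{-1275} - 5405\right) = \left(-10713 + \sqrt{-74}\right) \left(- \frac{1}{1275} - 5405\right) = \left(-10713 + i \sqrt{74}\right) \left(- \frac{6891376}{1275}\right) = \frac{24609103696}{425} - \frac{6891376 i \sqrt{74}}{1275}$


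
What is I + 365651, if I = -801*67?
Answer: 311984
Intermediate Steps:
I = -53667
I + 365651 = -53667 + 365651 = 311984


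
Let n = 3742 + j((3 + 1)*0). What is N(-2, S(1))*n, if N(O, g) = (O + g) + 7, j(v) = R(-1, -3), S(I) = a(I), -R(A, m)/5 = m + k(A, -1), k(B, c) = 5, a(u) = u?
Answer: 22392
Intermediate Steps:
R(A, m) = -25 - 5*m (R(A, m) = -5*(m + 5) = -5*(5 + m) = -25 - 5*m)
S(I) = I
j(v) = -10 (j(v) = -25 - 5*(-3) = -25 + 15 = -10)
n = 3732 (n = 3742 - 10 = 3732)
N(O, g) = 7 + O + g
N(-2, S(1))*n = (7 - 2 + 1)*3732 = 6*3732 = 22392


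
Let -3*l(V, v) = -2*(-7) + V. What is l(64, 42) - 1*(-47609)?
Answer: 47583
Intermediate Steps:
l(V, v) = -14/3 - V/3 (l(V, v) = -(-2*(-7) + V)/3 = -(14 + V)/3 = -14/3 - V/3)
l(64, 42) - 1*(-47609) = (-14/3 - ⅓*64) - 1*(-47609) = (-14/3 - 64/3) + 47609 = -26 + 47609 = 47583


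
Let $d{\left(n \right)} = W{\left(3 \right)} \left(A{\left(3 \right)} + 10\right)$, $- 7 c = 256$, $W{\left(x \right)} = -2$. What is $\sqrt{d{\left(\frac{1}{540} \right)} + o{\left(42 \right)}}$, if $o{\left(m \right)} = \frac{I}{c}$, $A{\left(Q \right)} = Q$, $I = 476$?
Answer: $\frac{i \sqrt{2497}}{8} \approx 6.2462 i$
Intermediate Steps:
$c = - \frac{256}{7}$ ($c = \left(- \frac{1}{7}\right) 256 = - \frac{256}{7} \approx -36.571$)
$o{\left(m \right)} = - \frac{833}{64}$ ($o{\left(m \right)} = \frac{476}{- \frac{256}{7}} = 476 \left(- \frac{7}{256}\right) = - \frac{833}{64}$)
$d{\left(n \right)} = -26$ ($d{\left(n \right)} = - 2 \left(3 + 10\right) = \left(-2\right) 13 = -26$)
$\sqrt{d{\left(\frac{1}{540} \right)} + o{\left(42 \right)}} = \sqrt{-26 - \frac{833}{64}} = \sqrt{- \frac{2497}{64}} = \frac{i \sqrt{2497}}{8}$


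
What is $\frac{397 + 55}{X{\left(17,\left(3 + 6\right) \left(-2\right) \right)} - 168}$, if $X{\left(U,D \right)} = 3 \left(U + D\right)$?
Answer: $- \frac{452}{171} \approx -2.6433$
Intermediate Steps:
$X{\left(U,D \right)} = 3 D + 3 U$ ($X{\left(U,D \right)} = 3 \left(D + U\right) = 3 D + 3 U$)
$\frac{397 + 55}{X{\left(17,\left(3 + 6\right) \left(-2\right) \right)} - 168} = \frac{397 + 55}{\left(3 \left(3 + 6\right) \left(-2\right) + 3 \cdot 17\right) - 168} = \frac{452}{\left(3 \cdot 9 \left(-2\right) + 51\right) - 168} = \frac{452}{\left(3 \left(-18\right) + 51\right) - 168} = \frac{452}{\left(-54 + 51\right) - 168} = \frac{452}{-3 - 168} = \frac{452}{-171} = 452 \left(- \frac{1}{171}\right) = - \frac{452}{171}$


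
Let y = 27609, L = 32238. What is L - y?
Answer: 4629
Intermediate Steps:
L - y = 32238 - 1*27609 = 32238 - 27609 = 4629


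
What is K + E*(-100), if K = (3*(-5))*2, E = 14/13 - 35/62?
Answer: -32740/403 ≈ -81.241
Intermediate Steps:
E = 413/806 (E = 14*(1/13) - 35*1/62 = 14/13 - 35/62 = 413/806 ≈ 0.51241)
K = -30 (K = -15*2 = -30)
K + E*(-100) = -30 + (413/806)*(-100) = -30 - 20650/403 = -32740/403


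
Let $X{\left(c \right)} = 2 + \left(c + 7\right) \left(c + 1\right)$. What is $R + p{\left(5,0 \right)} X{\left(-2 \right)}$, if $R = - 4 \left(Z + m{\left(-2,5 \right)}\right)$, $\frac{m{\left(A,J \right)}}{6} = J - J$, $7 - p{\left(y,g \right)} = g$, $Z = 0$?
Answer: $-21$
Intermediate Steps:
$p{\left(y,g \right)} = 7 - g$
$m{\left(A,J \right)} = 0$ ($m{\left(A,J \right)} = 6 \left(J - J\right) = 6 \cdot 0 = 0$)
$R = 0$ ($R = - 4 \left(0 + 0\right) = \left(-4\right) 0 = 0$)
$X{\left(c \right)} = 2 + \left(1 + c\right) \left(7 + c\right)$ ($X{\left(c \right)} = 2 + \left(7 + c\right) \left(1 + c\right) = 2 + \left(1 + c\right) \left(7 + c\right)$)
$R + p{\left(5,0 \right)} X{\left(-2 \right)} = 0 + \left(7 - 0\right) \left(9 + \left(-2\right)^{2} + 8 \left(-2\right)\right) = 0 + \left(7 + 0\right) \left(9 + 4 - 16\right) = 0 + 7 \left(-3\right) = 0 - 21 = -21$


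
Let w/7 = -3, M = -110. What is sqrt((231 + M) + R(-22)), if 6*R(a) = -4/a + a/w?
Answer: sqrt(6467615)/231 ≈ 11.009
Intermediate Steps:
w = -21 (w = 7*(-3) = -21)
R(a) = -2/(3*a) - a/126 (R(a) = (-4/a + a/(-21))/6 = (-4/a + a*(-1/21))/6 = (-4/a - a/21)/6 = -2/(3*a) - a/126)
sqrt((231 + M) + R(-22)) = sqrt((231 - 110) + (1/126)*(-84 - 1*(-22)**2)/(-22)) = sqrt(121 + (1/126)*(-1/22)*(-84 - 1*484)) = sqrt(121 + (1/126)*(-1/22)*(-84 - 484)) = sqrt(121 + (1/126)*(-1/22)*(-568)) = sqrt(121 + 142/693) = sqrt(83995/693) = sqrt(6467615)/231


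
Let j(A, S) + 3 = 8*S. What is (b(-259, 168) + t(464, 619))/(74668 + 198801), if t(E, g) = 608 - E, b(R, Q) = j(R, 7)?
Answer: 197/273469 ≈ 0.00072037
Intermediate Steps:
j(A, S) = -3 + 8*S
b(R, Q) = 53 (b(R, Q) = -3 + 8*7 = -3 + 56 = 53)
(b(-259, 168) + t(464, 619))/(74668 + 198801) = (53 + (608 - 1*464))/(74668 + 198801) = (53 + (608 - 464))/273469 = (53 + 144)*(1/273469) = 197*(1/273469) = 197/273469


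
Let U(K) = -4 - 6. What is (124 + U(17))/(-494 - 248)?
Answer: -57/371 ≈ -0.15364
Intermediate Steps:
U(K) = -10
(124 + U(17))/(-494 - 248) = (124 - 10)/(-494 - 248) = 114/(-742) = 114*(-1/742) = -57/371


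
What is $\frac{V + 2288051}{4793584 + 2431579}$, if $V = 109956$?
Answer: $\frac{2398007}{7225163} \approx 0.3319$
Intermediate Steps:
$\frac{V + 2288051}{4793584 + 2431579} = \frac{109956 + 2288051}{4793584 + 2431579} = \frac{2398007}{7225163}$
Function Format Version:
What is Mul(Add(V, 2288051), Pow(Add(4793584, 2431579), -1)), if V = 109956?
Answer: Rational(2398007, 7225163) ≈ 0.33190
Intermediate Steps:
Mul(Add(V, 2288051), Pow(Add(4793584, 2431579), -1)) = Mul(Add(109956, 2288051), Pow(Add(4793584, 2431579), -1)) = Mul(2398007, Pow(7225163, -1)) = Mul(2398007, Rational(1, 7225163)) = Rational(2398007, 7225163)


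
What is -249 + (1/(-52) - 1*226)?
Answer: -24701/52 ≈ -475.02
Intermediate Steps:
-249 + (1/(-52) - 1*226) = -249 + (-1/52 - 226) = -249 - 11753/52 = -24701/52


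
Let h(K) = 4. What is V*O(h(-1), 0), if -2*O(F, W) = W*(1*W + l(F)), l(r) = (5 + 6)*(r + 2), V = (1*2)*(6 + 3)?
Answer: 0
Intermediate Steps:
V = 18 (V = 2*9 = 18)
l(r) = 22 + 11*r (l(r) = 11*(2 + r) = 22 + 11*r)
O(F, W) = -W*(22 + W + 11*F)/2 (O(F, W) = -W*(1*W + (22 + 11*F))/2 = -W*(W + (22 + 11*F))/2 = -W*(22 + W + 11*F)/2)
V*O(h(-1), 0) = 18*(-1/2*0*(22 + 0 + 11*4)) = 18*(-1/2*0*(22 + 0 + 44)) = 18*(-1/2*0*66) = 18*0 = 0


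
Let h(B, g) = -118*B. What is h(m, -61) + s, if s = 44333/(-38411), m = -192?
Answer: 870195283/38411 ≈ 22655.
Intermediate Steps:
s = -44333/38411 (s = 44333*(-1/38411) = -44333/38411 ≈ -1.1542)
h(m, -61) + s = -118*(-192) - 44333/38411 = 22656 - 44333/38411 = 870195283/38411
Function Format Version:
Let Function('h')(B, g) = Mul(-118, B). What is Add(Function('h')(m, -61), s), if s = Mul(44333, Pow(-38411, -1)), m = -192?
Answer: Rational(870195283, 38411) ≈ 22655.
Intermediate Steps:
s = Rational(-44333, 38411) (s = Mul(44333, Rational(-1, 38411)) = Rational(-44333, 38411) ≈ -1.1542)
Add(Function('h')(m, -61), s) = Add(Mul(-118, -192), Rational(-44333, 38411)) = Add(22656, Rational(-44333, 38411)) = Rational(870195283, 38411)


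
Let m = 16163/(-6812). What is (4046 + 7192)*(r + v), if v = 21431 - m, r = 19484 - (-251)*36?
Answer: 1912046665125/3406 ≈ 5.6138e+8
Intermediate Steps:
m = -16163/6812 (m = 16163*(-1/6812) = -16163/6812 ≈ -2.3727)
r = 28520 (r = 19484 - 1*(-9036) = 19484 + 9036 = 28520)
v = 146004135/6812 (v = 21431 - 1*(-16163/6812) = 21431 + 16163/6812 = 146004135/6812 ≈ 21433.)
(4046 + 7192)*(r + v) = (4046 + 7192)*(28520 + 146004135/6812) = 11238*(340282375/6812) = 1912046665125/3406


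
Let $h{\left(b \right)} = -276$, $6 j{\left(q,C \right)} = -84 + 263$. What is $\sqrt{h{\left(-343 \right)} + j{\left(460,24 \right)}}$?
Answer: $\frac{i \sqrt{8862}}{6} \approx 15.69 i$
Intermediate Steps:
$j{\left(q,C \right)} = \frac{179}{6}$ ($j{\left(q,C \right)} = \frac{-84 + 263}{6} = \frac{1}{6} \cdot 179 = \frac{179}{6}$)
$\sqrt{h{\left(-343 \right)} + j{\left(460,24 \right)}} = \sqrt{-276 + \frac{179}{6}} = \sqrt{- \frac{1477}{6}} = \frac{i \sqrt{8862}}{6}$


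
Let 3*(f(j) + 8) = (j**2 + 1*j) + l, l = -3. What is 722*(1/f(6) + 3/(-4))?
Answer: -3971/10 ≈ -397.10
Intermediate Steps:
f(j) = -9 + j/3 + j**2/3 (f(j) = -8 + ((j**2 + 1*j) - 3)/3 = -8 + ((j**2 + j) - 3)/3 = -8 + ((j + j**2) - 3)/3 = -8 + (-3 + j + j**2)/3 = -8 + (-1 + j/3 + j**2/3) = -9 + j/3 + j**2/3)
722*(1/f(6) + 3/(-4)) = 722*(1/(-9 + (1/3)*6 + (1/3)*6**2) + 3/(-4)) = 722*(1/(-9 + 2 + (1/3)*36) + 3*(-1/4)) = 722*(1/(-9 + 2 + 12) - 3/4) = 722*(1/5 - 3/4) = 722*(-11/20) = -3971/10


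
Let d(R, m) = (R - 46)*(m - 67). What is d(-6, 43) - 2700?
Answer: -1452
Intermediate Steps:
d(R, m) = (-67 + m)*(-46 + R) (d(R, m) = (-46 + R)*(-67 + m) = (-67 + m)*(-46 + R))
d(-6, 43) - 2700 = (3082 - 67*(-6) - 46*43 - 6*43) - 2700 = (3082 + 402 - 1978 - 258) - 2700 = 1248 - 2700 = -1452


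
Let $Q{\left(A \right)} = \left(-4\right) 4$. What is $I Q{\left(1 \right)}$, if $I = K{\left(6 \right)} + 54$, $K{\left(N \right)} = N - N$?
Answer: $-864$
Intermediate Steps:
$K{\left(N \right)} = 0$
$Q{\left(A \right)} = -16$
$I = 54$ ($I = 0 + 54 = 54$)
$I Q{\left(1 \right)} = 54 \left(-16\right) = -864$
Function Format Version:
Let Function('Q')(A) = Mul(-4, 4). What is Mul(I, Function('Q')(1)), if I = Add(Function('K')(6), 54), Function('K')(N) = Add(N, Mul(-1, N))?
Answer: -864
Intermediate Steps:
Function('K')(N) = 0
Function('Q')(A) = -16
I = 54 (I = Add(0, 54) = 54)
Mul(I, Function('Q')(1)) = Mul(54, -16) = -864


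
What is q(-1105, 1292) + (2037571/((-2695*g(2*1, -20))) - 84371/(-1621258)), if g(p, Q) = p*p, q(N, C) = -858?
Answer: -9148961554429/8738580620 ≈ -1047.0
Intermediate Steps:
g(p, Q) = p**2
q(-1105, 1292) + (2037571/((-2695*g(2*1, -20))) - 84371/(-1621258)) = -858 + (2037571/((-2695*(2*1)**2)) - 84371/(-1621258)) = -858 + (2037571/((-2695*2**2)) - 84371*(-1/1621258)) = -858 + (2037571/((-2695*4)) + 84371/1621258) = -858 + (2037571/(-10780) + 84371/1621258) = -858 + (2037571*(-1/10780) + 84371/1621258) = -858 + (-2037571/10780 + 84371/1621258) = -858 - 1651259382469/8738580620 = -9148961554429/8738580620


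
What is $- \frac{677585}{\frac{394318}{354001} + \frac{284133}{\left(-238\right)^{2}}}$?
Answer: $- \frac{2717391307816948}{24583822985} \approx -1.1054 \cdot 10^{5}$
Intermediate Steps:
$- \frac{677585}{\frac{394318}{354001} + \frac{284133}{\left(-238\right)^{2}}} = - \frac{677585}{394318 \cdot \frac{1}{354001} + \frac{284133}{56644}} = - \frac{677585}{\frac{394318}{354001} + 284133 \cdot \frac{1}{56644}} = - \frac{677585}{\frac{394318}{354001} + \frac{284133}{56644}} = - \frac{677585}{\frac{122919114925}{20052032644}} = \left(-677585\right) \frac{20052032644}{122919114925} = - \frac{2717391307816948}{24583822985}$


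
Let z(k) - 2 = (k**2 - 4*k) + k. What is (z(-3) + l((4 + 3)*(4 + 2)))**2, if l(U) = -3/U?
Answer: 77841/196 ≈ 397.15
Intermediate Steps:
z(k) = 2 + k**2 - 3*k (z(k) = 2 + ((k**2 - 4*k) + k) = 2 + (k**2 - 3*k) = 2 + k**2 - 3*k)
(z(-3) + l((4 + 3)*(4 + 2)))**2 = ((2 + (-3)**2 - 3*(-3)) - 3*1/((4 + 2)*(4 + 3)))**2 = ((2 + 9 + 9) - 3/(7*6))**2 = (20 - 3/42)**2 = (20 - 3*1/42)**2 = (20 - 1/14)**2 = (279/14)**2 = 77841/196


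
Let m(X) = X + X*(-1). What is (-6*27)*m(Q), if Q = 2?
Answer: 0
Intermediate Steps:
m(X) = 0 (m(X) = X - X = 0)
(-6*27)*m(Q) = -6*27*0 = -162*0 = 0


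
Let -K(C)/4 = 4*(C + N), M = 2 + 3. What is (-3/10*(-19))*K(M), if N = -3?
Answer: -912/5 ≈ -182.40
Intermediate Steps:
M = 5
K(C) = 48 - 16*C (K(C) = -16*(C - 3) = -16*(-3 + C) = -4*(-12 + 4*C) = 48 - 16*C)
(-3/10*(-19))*K(M) = (-3/10*(-19))*(48 - 16*5) = (-3*⅒*(-19))*(48 - 80) = -3/10*(-19)*(-32) = (57/10)*(-32) = -912/5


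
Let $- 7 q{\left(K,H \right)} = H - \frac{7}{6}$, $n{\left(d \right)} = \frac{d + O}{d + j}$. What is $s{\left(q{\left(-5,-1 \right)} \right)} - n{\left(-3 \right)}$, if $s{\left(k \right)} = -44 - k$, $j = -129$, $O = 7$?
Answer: $- \frac{6819}{154} \approx -44.279$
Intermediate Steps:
$n{\left(d \right)} = \frac{7 + d}{-129 + d}$ ($n{\left(d \right)} = \frac{d + 7}{d - 129} = \frac{7 + d}{-129 + d}$)
$q{\left(K,H \right)} = \frac{1}{6} - \frac{H}{7}$ ($q{\left(K,H \right)} = - \frac{H - \frac{7}{6}}{7} = - \frac{- \frac{7}{6} + H}{7} = \frac{1}{6} - \frac{H}{7}$)
$s{\left(q{\left(-5,-1 \right)} \right)} - n{\left(-3 \right)} = \left(-44 - \left(\frac{1}{6} - - \frac{1}{7}\right)\right) - \frac{7 - 3}{-129 - 3} = \left(-44 - \left(\frac{1}{6} + \frac{1}{7}\right)\right) - \frac{1}{-132} \cdot 4 = \left(-44 - \frac{13}{42}\right) - \left(- \frac{1}{132}\right) 4 = \left(-44 - \frac{13}{42}\right) - - \frac{1}{33} = - \frac{1861}{42} + \frac{1}{33} = - \frac{6819}{154}$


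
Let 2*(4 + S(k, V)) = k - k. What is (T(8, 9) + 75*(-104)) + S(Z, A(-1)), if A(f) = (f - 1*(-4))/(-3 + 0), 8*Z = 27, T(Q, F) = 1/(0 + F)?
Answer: -70235/9 ≈ -7803.9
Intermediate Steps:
T(Q, F) = 1/F
Z = 27/8 (Z = (⅛)*27 = 27/8 ≈ 3.3750)
A(f) = -4/3 - f/3 (A(f) = (f + 4)/(-3) = (4 + f)*(-⅓) = -4/3 - f/3)
S(k, V) = -4 (S(k, V) = -4 + (k - k)/2 = -4 + (½)*0 = -4 + 0 = -4)
(T(8, 9) + 75*(-104)) + S(Z, A(-1)) = (1/9 + 75*(-104)) - 4 = (⅑ - 7800) - 4 = -70199/9 - 4 = -70235/9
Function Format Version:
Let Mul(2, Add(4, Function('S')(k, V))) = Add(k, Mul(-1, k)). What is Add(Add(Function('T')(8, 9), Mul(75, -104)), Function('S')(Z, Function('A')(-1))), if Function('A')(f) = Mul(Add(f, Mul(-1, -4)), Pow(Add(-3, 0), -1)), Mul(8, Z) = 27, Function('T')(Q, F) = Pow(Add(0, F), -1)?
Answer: Rational(-70235, 9) ≈ -7803.9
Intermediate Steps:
Function('T')(Q, F) = Pow(F, -1)
Z = Rational(27, 8) (Z = Mul(Rational(1, 8), 27) = Rational(27, 8) ≈ 3.3750)
Function('A')(f) = Add(Rational(-4, 3), Mul(Rational(-1, 3), f)) (Function('A')(f) = Mul(Add(f, 4), Pow(-3, -1)) = Mul(Add(4, f), Rational(-1, 3)) = Add(Rational(-4, 3), Mul(Rational(-1, 3), f)))
Function('S')(k, V) = -4 (Function('S')(k, V) = Add(-4, Mul(Rational(1, 2), Add(k, Mul(-1, k)))) = Add(-4, Mul(Rational(1, 2), 0)) = Add(-4, 0) = -4)
Add(Add(Function('T')(8, 9), Mul(75, -104)), Function('S')(Z, Function('A')(-1))) = Add(Add(Pow(9, -1), Mul(75, -104)), -4) = Add(Add(Rational(1, 9), -7800), -4) = Add(Rational(-70199, 9), -4) = Rational(-70235, 9)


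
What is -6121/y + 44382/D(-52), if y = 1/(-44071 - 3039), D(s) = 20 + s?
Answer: 4613742769/16 ≈ 2.8836e+8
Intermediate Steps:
y = -1/47110 (y = 1/(-47110) = -1/47110 ≈ -2.1227e-5)
-6121/y + 44382/D(-52) = -6121/(-1/47110) + 44382/(20 - 52) = -6121*(-47110) + 44382/(-32) = 288360310 + 44382*(-1/32) = 288360310 - 22191/16 = 4613742769/16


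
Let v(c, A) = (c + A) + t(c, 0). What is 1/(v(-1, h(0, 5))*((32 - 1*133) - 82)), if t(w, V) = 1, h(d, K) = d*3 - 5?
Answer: 1/915 ≈ 0.0010929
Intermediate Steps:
h(d, K) = -5 + 3*d (h(d, K) = 3*d - 5 = -5 + 3*d)
v(c, A) = 1 + A + c (v(c, A) = (c + A) + 1 = (A + c) + 1 = 1 + A + c)
1/(v(-1, h(0, 5))*((32 - 1*133) - 82)) = 1/((1 + (-5 + 3*0) - 1)*((32 - 1*133) - 82)) = 1/((1 + (-5 + 0) - 1)*((32 - 133) - 82)) = 1/((1 - 5 - 1)*(-101 - 82)) = 1/(-5*(-183)) = 1/915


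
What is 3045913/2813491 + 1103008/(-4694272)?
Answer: 349845032169/412727875736 ≈ 0.84764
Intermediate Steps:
3045913/2813491 + 1103008/(-4694272) = 3045913*(1/2813491) + 1103008*(-1/4694272) = 3045913/2813491 - 34469/146696 = 349845032169/412727875736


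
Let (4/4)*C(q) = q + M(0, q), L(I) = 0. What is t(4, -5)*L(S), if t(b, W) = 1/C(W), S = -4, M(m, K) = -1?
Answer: 0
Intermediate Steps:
C(q) = -1 + q (C(q) = q - 1 = -1 + q)
t(b, W) = 1/(-1 + W)
t(4, -5)*L(S) = 0/(-1 - 5) = 0/(-6) = -⅙*0 = 0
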